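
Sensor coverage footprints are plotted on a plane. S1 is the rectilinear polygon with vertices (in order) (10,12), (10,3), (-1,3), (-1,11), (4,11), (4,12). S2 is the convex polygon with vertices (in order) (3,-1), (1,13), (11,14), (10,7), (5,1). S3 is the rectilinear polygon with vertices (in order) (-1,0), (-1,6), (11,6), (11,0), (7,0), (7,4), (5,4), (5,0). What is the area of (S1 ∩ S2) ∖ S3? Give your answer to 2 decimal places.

|S1 ∩ S2| = 64.4762.
|(S1 ∩ S2) ∩ S3| = 15.1738.
|(S1 ∩ S2) ∖ S3| = 64.4762 − 15.1738 = 49.30.

49.30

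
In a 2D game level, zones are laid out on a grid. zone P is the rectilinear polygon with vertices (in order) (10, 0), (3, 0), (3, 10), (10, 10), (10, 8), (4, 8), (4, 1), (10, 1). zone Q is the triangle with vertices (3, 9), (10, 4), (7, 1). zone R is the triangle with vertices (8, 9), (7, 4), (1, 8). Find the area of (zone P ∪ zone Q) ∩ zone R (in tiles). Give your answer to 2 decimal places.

|zone P ∪ zone Q| = 45.3.
|(zone P ∪ zone Q) ∩ zone R| = 11.39.

11.39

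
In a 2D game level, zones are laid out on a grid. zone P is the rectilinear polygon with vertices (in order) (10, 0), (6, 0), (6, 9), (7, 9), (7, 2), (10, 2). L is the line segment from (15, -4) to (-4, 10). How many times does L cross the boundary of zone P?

2

The segment meets the boundary at (6,2.632), (9.571,0).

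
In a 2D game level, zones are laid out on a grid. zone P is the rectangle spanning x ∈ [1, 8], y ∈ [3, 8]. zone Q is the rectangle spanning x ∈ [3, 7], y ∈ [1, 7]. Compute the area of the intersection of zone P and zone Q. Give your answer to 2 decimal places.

|zone P∩zone Q|: x∈[3,7], y∈[3,7] → 4·4 = 16.

16.00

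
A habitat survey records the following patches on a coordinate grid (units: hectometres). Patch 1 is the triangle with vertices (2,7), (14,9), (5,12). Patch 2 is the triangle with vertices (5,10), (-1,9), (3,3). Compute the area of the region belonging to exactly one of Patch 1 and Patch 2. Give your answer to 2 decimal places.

|Patch 1| = 27, |Patch 2| = 20, |Patch 1∩Patch 2| = 4.4792.
|Patch 1 △ Patch 2| = |Patch 1| + |Patch 2| − 2·|Patch 1∩Patch 2| = 27 + 20 − 8.9583 = 38.04.

38.04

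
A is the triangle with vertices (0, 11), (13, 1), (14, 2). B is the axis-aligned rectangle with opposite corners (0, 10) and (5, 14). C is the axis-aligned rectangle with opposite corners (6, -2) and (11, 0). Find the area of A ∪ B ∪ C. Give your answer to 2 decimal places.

41.37

By inclusion–exclusion:
Individual areas: |A| = 11.5, |B| = 20, |C| = 10.
|A∩B| = 0.1278.
|A∩C| = 0.
|B∩C| = 0 (no overlap).
|A∩B∩C| = 0.
|A ∪ B ∪ C| = 41.5 − 0.1278 + 0 = 41.37.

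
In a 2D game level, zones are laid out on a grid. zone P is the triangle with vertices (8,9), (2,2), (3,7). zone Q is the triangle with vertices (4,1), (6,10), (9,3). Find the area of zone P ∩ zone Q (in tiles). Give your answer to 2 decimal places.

2.27

The intersection is the polygon with vertices (5,5.5), (5.561,8.024), (6.659,8.463), (6.952,7.778).
By the shoelace formula its area is 2.27.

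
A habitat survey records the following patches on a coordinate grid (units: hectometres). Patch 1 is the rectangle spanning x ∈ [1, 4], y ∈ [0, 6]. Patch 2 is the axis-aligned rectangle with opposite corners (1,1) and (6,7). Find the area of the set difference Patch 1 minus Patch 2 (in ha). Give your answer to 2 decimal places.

|Patch 1∩Patch 2|: x∈[1,4], y∈[1,6] → 3·5 = 15.
|Patch 1| = 18.
|Patch 1 ∖ Patch 2| = |Patch 1| − |Patch 1∩Patch 2| = 18 − 15 = 3.00.

3.00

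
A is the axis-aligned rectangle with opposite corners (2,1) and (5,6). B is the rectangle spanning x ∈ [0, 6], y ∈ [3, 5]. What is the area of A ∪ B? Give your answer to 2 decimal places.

By inclusion–exclusion:
Individual areas: |A| = 15, |B| = 12.
|A∩B|: x∈[2,5], y∈[3,5] → 3·2 = 6.
|A ∪ B| = 27 − 6 = 21.00.

21.00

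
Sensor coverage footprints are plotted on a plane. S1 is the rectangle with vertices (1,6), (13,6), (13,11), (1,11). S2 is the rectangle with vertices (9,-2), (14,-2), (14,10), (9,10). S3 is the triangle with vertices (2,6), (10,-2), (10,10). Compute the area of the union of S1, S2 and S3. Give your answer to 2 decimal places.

128.50

By inclusion–exclusion:
Individual areas: |S1| = 60, |S2| = 60, |S3| = 48.
|S1∩S2|: x∈[9,13], y∈[6,10] → 4·4 = 16.
|S1∩S3| = 16.
|S2∩S3| = 11.25.
|S1∩S2∩S3| = 3.75.
|S1 ∪ S2 ∪ S3| = 168 − 43.25 + 3.75 = 128.50.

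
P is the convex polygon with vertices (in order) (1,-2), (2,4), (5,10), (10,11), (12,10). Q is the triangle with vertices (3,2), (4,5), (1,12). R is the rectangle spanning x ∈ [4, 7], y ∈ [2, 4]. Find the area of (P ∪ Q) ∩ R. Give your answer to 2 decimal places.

3.17

The region (P ∪ Q) ∩ R is the polygon with vertices (4.667,2), (4,2), (4,4), (6.5,4).
By the shoelace formula its area is 3.17.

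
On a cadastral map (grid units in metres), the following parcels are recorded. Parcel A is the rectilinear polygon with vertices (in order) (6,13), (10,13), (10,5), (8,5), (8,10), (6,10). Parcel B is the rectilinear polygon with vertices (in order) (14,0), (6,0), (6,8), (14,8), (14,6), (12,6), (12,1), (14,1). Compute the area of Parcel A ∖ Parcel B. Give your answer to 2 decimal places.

16.00

|Parcel A| = 22, |Parcel A∩Parcel B| = 6.
|Parcel A ∖ Parcel B| = |Parcel A| − |Parcel A∩Parcel B| = 22 − 6 = 16.00.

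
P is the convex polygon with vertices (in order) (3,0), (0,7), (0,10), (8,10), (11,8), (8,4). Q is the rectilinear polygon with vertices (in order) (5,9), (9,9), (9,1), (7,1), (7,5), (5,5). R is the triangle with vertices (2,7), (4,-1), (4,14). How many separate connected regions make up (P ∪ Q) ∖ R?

(P ∪ Q) ∖ R splits into 2 disjoint pieces (area 16.7232, area 45.6667).

2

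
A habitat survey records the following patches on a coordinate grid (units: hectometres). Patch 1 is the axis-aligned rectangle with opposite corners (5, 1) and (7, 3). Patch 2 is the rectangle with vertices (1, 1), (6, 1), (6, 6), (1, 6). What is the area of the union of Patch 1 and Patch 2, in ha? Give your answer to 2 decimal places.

27.00

By inclusion–exclusion:
Individual areas: |Patch 1| = 4, |Patch 2| = 25.
|Patch 1∩Patch 2|: x∈[5,6], y∈[1,3] → 1·2 = 2.
|Patch 1 ∪ Patch 2| = 29 − 2 = 27.00.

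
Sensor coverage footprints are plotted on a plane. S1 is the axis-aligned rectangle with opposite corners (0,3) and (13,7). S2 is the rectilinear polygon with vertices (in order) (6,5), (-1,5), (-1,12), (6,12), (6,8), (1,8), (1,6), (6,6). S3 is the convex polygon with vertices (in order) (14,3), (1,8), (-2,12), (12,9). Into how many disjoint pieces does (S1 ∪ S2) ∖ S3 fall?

(S1 ∪ S2) ∖ S3 splits into 3 disjoint pieces (area 0.1667, area 41.6744, area 6.75).

3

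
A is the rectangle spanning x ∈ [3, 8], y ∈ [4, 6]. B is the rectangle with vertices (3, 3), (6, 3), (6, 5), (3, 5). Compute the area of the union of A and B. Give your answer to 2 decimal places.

By inclusion–exclusion:
Individual areas: |A| = 10, |B| = 6.
|A∩B|: x∈[3,6], y∈[4,5] → 3·1 = 3.
|A ∪ B| = 16 − 3 = 13.00.

13.00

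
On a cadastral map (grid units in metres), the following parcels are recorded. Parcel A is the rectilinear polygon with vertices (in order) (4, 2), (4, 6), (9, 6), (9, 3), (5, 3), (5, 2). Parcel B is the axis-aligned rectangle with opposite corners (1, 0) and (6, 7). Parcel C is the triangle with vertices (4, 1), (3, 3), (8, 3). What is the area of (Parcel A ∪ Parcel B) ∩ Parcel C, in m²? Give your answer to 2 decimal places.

|Parcel A ∪ Parcel B| = 44.
|(Parcel A ∪ Parcel B) ∩ Parcel C| = 4.00.

4.00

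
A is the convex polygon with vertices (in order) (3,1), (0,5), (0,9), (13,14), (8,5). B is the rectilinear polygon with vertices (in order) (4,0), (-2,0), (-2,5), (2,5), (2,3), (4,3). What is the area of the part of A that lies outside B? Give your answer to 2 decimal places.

72.40

|A| = 78, |A∩B| = 5.6.
|A ∖ B| = |A| − |A∩B| = 78 − 5.6 = 72.40.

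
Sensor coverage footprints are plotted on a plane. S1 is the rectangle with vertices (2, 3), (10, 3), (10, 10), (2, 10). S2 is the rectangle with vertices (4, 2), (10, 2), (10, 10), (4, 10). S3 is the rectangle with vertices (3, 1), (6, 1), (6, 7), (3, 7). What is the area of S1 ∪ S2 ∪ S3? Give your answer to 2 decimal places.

66.00

By inclusion–exclusion:
Individual areas: |S1| = 56, |S2| = 48, |S3| = 18.
|S1∩S2|: x∈[4,10], y∈[3,10] → 6·7 = 42.
|S1∩S3|: x∈[3,6], y∈[3,7] → 3·4 = 12.
|S2∩S3|: x∈[4,6], y∈[2,7] → 2·5 = 10.
|S1∩S2∩S3| = 8.
|S1 ∪ S2 ∪ S3| = 122 − 64 + 8 = 66.00.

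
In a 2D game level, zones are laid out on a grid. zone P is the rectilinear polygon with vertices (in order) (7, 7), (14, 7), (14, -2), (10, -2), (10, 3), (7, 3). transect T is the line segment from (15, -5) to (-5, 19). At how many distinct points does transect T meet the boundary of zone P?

4

The segment meets the boundary at (7,4.6), (10,1), (8.333,3), (12.5,-2).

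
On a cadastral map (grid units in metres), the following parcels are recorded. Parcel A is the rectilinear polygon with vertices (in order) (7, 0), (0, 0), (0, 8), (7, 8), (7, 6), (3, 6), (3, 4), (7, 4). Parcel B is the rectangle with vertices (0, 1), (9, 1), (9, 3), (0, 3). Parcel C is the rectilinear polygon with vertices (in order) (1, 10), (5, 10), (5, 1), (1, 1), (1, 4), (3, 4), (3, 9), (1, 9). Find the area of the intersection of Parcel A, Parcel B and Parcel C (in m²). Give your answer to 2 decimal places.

8.00

The intersection is the polygon with vertices (5,3), (5,1), (1,1), (1,3).
By the shoelace formula its area is 8.00.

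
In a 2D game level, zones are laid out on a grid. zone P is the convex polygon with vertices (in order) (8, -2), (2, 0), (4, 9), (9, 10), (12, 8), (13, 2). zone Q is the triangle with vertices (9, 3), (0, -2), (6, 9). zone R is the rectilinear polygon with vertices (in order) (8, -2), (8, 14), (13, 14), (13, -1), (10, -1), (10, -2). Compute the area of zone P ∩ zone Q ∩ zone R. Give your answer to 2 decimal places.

The intersection is the polygon with vertices (9,3), (8,2.444), (8,5).
By the shoelace formula its area is 1.28.

1.28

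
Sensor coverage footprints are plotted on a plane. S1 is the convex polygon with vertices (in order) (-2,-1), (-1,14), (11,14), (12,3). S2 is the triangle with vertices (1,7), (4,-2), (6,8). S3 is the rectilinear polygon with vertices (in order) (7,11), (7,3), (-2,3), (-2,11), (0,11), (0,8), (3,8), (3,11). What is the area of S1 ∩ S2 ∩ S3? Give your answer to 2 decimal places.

The intersection is the polygon with vertices (1,7), (6,8), (5,3), (2.333,3).
By the shoelace formula its area is 17.33.

17.33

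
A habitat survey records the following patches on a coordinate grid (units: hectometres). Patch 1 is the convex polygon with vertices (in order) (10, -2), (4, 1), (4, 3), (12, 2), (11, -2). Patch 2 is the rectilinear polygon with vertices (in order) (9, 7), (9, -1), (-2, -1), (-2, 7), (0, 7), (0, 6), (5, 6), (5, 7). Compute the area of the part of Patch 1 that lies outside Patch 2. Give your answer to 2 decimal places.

10.56

|Patch 1| = 25, |Patch 1∩Patch 2| = 14.4375.
|Patch 1 ∖ Patch 2| = |Patch 1| − |Patch 1∩Patch 2| = 25 − 14.4375 = 10.56.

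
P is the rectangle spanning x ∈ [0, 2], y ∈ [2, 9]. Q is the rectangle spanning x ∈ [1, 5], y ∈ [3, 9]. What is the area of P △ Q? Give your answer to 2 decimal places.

|P∩Q|: x∈[1,2], y∈[3,9] → 1·6 = 6.
|P △ Q| = |P| + |Q| − 2·|P∩Q| = 14 + 24 − 12 = 26.00.

26.00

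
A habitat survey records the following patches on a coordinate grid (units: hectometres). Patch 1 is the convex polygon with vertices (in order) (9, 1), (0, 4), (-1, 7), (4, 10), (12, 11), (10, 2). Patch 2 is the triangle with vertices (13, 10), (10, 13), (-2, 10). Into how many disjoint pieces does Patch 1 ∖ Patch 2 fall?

Patch 1 ∖ Patch 2 is a single connected region.

1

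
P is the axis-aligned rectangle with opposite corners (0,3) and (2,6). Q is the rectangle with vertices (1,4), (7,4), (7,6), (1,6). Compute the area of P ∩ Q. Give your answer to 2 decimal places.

2.00

|P∩Q|: x∈[1,2], y∈[4,6] → 1·2 = 2.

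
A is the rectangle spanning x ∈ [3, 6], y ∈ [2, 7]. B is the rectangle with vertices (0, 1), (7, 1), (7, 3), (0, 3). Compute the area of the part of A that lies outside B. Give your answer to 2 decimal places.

12.00

|A∩B|: x∈[3,6], y∈[2,3] → 3·1 = 3.
|A| = 15.
|A ∖ B| = |A| − |A∩B| = 15 − 3 = 12.00.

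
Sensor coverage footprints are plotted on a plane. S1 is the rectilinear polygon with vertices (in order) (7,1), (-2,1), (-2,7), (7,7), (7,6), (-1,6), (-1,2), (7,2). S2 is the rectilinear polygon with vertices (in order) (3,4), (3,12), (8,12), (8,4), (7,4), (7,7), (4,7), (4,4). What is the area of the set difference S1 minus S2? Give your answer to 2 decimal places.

|S1| = 22, |S1∩S2| = 1.
|S1 ∖ S2| = |S1| − |S1∩S2| = 22 − 1 = 21.00.

21.00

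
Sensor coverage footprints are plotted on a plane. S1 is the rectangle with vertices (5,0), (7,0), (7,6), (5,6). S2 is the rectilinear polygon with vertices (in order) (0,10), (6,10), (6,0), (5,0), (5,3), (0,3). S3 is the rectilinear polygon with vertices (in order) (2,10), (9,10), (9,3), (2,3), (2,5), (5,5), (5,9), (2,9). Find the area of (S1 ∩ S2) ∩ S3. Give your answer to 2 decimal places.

3.00

The region (S1 ∩ S2) ∩ S3 is the polygon with vertices (6,6), (6,3), (5,3), (5,5), (5,6).
By the shoelace formula its area is 3.00.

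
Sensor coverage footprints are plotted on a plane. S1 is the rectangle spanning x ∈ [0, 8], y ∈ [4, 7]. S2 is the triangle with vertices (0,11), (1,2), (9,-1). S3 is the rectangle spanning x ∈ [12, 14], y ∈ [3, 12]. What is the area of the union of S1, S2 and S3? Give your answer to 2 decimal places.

65.96

By inclusion–exclusion:
Individual areas: |S1| = 24, |S2| = 34.5, |S3| = 18.
|S1∩S2| = 10.5417.
|S1∩S3| = 0 (no overlap).
|S2∩S3| = 0.
|S1∩S2∩S3| = 0.
|S1 ∪ S2 ∪ S3| = 76.5 − 10.5417 + 0 = 65.96.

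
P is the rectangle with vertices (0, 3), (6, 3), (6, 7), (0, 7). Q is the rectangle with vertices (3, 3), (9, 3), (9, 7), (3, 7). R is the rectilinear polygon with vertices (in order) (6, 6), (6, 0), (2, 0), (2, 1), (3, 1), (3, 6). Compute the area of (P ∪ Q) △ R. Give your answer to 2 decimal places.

37.00

|P ∪ Q| = 36.
|(P ∪ Q) ∩ R| = 9.
|(P ∪ Q) △ R| = 36 + 19 − 18 = 37.00.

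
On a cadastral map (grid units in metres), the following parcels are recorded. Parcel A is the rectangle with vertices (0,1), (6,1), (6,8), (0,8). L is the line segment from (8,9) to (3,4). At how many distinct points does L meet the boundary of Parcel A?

1

The segment meets the boundary at (6,7).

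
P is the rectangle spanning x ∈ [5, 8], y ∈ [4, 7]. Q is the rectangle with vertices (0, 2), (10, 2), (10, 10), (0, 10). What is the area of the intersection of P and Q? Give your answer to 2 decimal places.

9.00

|P∩Q|: x∈[5,8], y∈[4,7] → 3·3 = 9.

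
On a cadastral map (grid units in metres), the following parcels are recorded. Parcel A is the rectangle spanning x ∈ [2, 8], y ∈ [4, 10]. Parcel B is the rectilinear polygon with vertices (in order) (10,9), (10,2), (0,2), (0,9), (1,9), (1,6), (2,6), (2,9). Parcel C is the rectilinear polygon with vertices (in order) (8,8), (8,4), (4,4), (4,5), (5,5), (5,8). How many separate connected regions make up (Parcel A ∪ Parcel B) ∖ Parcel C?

(Parcel A ∪ Parcel B) ∖ Parcel C is a single connected region.

1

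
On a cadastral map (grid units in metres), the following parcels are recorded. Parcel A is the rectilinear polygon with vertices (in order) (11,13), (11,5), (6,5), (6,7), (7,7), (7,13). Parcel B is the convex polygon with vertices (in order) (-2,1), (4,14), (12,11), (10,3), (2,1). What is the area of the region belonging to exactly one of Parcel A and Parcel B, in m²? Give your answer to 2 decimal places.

|Parcel A| = 34, |Parcel B| = 111, |Parcel A∩Parcel B| = 30.
|Parcel A △ Parcel B| = |Parcel A| + |Parcel B| − 2·|Parcel A∩Parcel B| = 34 + 111 − 60 = 85.00.

85.00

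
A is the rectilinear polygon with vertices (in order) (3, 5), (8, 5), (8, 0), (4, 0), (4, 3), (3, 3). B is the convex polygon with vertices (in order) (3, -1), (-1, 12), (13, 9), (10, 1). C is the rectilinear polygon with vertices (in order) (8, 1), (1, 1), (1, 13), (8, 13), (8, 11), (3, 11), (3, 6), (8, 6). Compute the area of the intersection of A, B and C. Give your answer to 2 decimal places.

18.00

The intersection is the polygon with vertices (8,1), (4,1), (4,3), (3,3), (3,5), (8,5).
By the shoelace formula its area is 18.00.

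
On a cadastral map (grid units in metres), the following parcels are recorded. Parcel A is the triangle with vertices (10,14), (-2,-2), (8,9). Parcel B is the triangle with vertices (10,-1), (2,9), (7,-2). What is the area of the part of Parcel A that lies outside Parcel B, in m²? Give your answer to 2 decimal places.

13.00

|Parcel A| = 14, |Parcel A∩Parcel B| = 0.9971.
|Parcel A ∖ Parcel B| = |Parcel A| − |Parcel A∩Parcel B| = 14 − 0.9971 = 13.00.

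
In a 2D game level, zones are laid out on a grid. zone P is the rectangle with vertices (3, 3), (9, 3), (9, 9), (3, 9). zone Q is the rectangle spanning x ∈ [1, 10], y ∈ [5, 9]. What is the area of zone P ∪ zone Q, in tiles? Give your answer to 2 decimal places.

By inclusion–exclusion:
Individual areas: |zone P| = 36, |zone Q| = 36.
|zone P∩zone Q|: x∈[3,9], y∈[5,9] → 6·4 = 24.
|zone P ∪ zone Q| = 72 − 24 = 48.00.

48.00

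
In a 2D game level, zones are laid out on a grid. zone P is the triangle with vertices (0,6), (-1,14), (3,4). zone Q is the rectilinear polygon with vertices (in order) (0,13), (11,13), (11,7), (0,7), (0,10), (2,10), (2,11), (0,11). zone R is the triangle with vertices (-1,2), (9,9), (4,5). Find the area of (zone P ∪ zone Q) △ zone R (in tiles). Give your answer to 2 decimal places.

|zone P ∪ zone Q| = 71.35.
|(zone P ∪ zone Q) ∩ zone R| = 0.4539.
|(zone P ∪ zone Q) △ zone R| = 71.35 + 2.5 − 0.9079 = 72.94.

72.94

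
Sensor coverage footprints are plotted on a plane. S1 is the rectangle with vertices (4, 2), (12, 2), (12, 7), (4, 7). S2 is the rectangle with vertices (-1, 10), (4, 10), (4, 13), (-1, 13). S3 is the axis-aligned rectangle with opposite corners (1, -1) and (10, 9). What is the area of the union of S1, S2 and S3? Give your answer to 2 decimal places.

115.00

By inclusion–exclusion:
Individual areas: |S1| = 40, |S2| = 15, |S3| = 90.
|S1∩S2| = 0 (no overlap).
|S1∩S3|: x∈[4,10], y∈[2,7] → 6·5 = 30.
|S2∩S3| = 0 (no overlap).
|S1∩S2∩S3| = 0.
|S1 ∪ S2 ∪ S3| = 145 − 30 + 0 = 115.00.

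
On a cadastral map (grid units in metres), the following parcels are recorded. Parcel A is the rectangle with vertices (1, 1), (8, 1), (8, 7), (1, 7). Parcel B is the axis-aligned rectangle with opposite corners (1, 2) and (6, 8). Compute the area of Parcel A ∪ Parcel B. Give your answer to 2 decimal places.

47.00

By inclusion–exclusion:
Individual areas: |Parcel A| = 42, |Parcel B| = 30.
|Parcel A∩Parcel B|: x∈[1,6], y∈[2,7] → 5·5 = 25.
|Parcel A ∪ Parcel B| = 72 − 25 = 47.00.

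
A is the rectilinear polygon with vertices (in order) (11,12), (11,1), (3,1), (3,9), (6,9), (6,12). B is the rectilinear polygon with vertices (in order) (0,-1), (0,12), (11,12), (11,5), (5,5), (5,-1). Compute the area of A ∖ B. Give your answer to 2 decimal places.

|A| = 79, |A∩B| = 55.
|A ∖ B| = |A| − |A∩B| = 79 − 55 = 24.00.

24.00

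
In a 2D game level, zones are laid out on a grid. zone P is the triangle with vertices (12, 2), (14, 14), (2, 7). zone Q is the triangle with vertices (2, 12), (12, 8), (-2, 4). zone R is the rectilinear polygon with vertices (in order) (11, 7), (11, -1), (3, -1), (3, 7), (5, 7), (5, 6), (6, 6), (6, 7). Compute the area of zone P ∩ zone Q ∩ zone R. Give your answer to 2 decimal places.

2.73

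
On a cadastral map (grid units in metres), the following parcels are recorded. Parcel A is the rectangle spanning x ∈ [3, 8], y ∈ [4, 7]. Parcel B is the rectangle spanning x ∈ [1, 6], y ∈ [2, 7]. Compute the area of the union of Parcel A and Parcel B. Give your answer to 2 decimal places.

By inclusion–exclusion:
Individual areas: |Parcel A| = 15, |Parcel B| = 25.
|Parcel A∩Parcel B|: x∈[3,6], y∈[4,7] → 3·3 = 9.
|Parcel A ∪ Parcel B| = 40 − 9 = 31.00.

31.00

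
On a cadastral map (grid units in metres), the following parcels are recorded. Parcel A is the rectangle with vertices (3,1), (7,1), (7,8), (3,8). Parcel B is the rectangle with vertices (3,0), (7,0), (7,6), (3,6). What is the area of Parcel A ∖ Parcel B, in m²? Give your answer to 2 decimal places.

|Parcel A∩Parcel B|: x∈[3,7], y∈[1,6] → 4·5 = 20.
|Parcel A| = 28.
|Parcel A ∖ Parcel B| = |Parcel A| − |Parcel A∩Parcel B| = 28 − 20 = 8.00.

8.00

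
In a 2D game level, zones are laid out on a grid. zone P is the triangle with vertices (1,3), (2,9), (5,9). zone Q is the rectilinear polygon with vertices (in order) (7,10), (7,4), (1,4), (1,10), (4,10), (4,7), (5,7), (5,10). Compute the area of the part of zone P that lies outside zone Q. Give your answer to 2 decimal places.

|zone P| = 9, |zone P∩zone Q| = 8.
|zone P ∖ zone Q| = |zone P| − |zone P∩zone Q| = 9 − 8 = 1.00.

1.00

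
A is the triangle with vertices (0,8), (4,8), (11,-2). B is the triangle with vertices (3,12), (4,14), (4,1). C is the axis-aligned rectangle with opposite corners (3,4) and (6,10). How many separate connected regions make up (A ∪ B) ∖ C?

(A ∪ B) ∖ C splits into 4 disjoint pieces (area 2.8182, area 7.6571, area 0.4091, area 4.0909).

4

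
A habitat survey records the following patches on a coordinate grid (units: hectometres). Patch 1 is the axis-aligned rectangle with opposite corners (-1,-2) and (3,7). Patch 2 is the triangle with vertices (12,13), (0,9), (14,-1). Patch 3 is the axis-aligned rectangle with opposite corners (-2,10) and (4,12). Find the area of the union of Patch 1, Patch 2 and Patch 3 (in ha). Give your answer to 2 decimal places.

135.82

By inclusion–exclusion:
Individual areas: |Patch 1| = 36, |Patch 2| = 88, |Patch 3| = 12.
|Patch 1∩Patch 2| = 0.0143.
|Patch 1∩Patch 3| = 0 (no overlap).
|Patch 2∩Patch 3| = 0.1667.
|Patch 1∩Patch 2∩Patch 3| = 0.
|Patch 1 ∪ Patch 2 ∪ Patch 3| = 136 − 0.181 + 0 = 135.82.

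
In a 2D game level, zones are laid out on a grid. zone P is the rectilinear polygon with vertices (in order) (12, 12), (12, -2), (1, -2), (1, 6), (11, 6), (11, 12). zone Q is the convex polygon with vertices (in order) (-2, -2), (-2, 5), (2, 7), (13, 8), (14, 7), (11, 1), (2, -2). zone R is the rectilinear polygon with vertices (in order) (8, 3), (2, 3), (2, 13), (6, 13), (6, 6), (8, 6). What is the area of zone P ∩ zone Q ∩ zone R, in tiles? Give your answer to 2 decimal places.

18.00

The intersection is the polygon with vertices (6,6), (8,6), (8,3), (2,3), (2,6).
By the shoelace formula its area is 18.00.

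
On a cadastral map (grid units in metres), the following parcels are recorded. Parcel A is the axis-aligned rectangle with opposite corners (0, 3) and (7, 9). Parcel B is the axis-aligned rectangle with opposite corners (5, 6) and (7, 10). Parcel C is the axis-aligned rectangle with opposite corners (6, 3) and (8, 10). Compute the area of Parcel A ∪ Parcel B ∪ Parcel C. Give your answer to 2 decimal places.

By inclusion–exclusion:
Individual areas: |Parcel A| = 42, |Parcel B| = 8, |Parcel C| = 14.
|Parcel A∩Parcel B|: x∈[5,7], y∈[6,9] → 2·3 = 6.
|Parcel A∩Parcel C|: x∈[6,7], y∈[3,9] → 1·6 = 6.
|Parcel B∩Parcel C|: x∈[6,7], y∈[6,10] → 1·4 = 4.
|Parcel A∩Parcel B∩Parcel C| = 3.
|Parcel A ∪ Parcel B ∪ Parcel C| = 64 − 16 + 3 = 51.00.

51.00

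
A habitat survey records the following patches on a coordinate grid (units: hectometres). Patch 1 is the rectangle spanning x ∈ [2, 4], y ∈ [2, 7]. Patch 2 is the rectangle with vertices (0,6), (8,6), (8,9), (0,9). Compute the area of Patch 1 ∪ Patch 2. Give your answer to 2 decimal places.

By inclusion–exclusion:
Individual areas: |Patch 1| = 10, |Patch 2| = 24.
|Patch 1∩Patch 2|: x∈[2,4], y∈[6,7] → 2·1 = 2.
|Patch 1 ∪ Patch 2| = 34 − 2 = 32.00.

32.00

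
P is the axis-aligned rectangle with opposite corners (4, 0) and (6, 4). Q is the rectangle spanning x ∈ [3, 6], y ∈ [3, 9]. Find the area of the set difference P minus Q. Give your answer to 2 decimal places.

|P∩Q|: x∈[4,6], y∈[3,4] → 2·1 = 2.
|P| = 8.
|P ∖ Q| = |P| − |P∩Q| = 8 − 2 = 6.00.

6.00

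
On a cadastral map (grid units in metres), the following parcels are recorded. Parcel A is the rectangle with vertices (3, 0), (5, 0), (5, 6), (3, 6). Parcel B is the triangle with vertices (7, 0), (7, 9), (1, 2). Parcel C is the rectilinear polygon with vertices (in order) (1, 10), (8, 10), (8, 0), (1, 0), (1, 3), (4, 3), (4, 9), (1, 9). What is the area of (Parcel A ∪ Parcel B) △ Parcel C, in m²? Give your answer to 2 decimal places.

|Parcel A ∪ Parcel B| = 30.1905.
|(Parcel A ∪ Parcel B) ∩ Parcel C| = 26.4286.
|(Parcel A ∪ Parcel B) △ Parcel C| = 30.1905 + 52 − 52.8571 = 29.33.

29.33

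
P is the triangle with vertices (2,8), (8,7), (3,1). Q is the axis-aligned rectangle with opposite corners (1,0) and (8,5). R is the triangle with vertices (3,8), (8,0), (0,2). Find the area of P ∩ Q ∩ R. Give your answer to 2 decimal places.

7.05

The intersection is the polygon with vertices (2.429,5), (4.875,5), (5.5,4), (3.172,1.207), (2.963,1.259).
By the shoelace formula its area is 7.05.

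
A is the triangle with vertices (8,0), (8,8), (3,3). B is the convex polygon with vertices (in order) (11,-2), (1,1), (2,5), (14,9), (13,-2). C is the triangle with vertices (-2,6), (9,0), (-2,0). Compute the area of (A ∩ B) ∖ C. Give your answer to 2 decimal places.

17.23

|A ∩ B| = 19.25.
|(A ∩ B) ∩ C| = 2.0214.
|(A ∩ B) ∖ C| = 19.25 − 2.0214 = 17.23.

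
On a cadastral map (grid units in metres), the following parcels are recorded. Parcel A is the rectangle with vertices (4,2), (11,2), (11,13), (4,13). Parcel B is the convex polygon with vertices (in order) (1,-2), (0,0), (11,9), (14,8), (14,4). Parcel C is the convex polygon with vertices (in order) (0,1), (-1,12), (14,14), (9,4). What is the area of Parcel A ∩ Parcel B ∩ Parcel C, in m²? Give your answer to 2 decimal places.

15.12

The intersection is the polygon with vertices (4,3.273), (11,9), (11,8), (9,4), (4,2.333).
By the shoelace formula its area is 15.12.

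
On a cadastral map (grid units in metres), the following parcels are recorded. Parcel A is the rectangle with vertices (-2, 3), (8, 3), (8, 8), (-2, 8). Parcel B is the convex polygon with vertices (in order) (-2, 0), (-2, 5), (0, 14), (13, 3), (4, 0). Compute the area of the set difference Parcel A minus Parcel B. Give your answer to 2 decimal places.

1.35

|Parcel A| = 50, |Parcel A∩Parcel B| = 48.6503.
|Parcel A ∖ Parcel B| = |Parcel A| − |Parcel A∩Parcel B| = 50 − 48.6503 = 1.35.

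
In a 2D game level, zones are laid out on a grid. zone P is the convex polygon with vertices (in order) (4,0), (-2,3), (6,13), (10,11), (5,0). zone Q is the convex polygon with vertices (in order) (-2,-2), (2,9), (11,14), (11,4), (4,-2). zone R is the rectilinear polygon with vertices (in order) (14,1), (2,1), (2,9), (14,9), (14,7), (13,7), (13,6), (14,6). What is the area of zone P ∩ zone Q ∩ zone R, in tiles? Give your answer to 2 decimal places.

The intersection is the polygon with vertices (2.8,9), (9.091,9), (5.455,1), (2,1), (2,8).
By the shoelace formula its area is 41.78.

41.78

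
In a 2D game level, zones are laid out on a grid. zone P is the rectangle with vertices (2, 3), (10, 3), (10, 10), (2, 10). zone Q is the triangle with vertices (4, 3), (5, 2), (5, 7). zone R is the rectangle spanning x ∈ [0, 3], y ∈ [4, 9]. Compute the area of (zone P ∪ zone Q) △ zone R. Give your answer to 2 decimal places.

61.50

|zone P ∪ zone Q| = 56.5.
|(zone P ∪ zone Q) ∩ zone R| = 5.
|(zone P ∪ zone Q) △ zone R| = 56.5 + 15 − 10 = 61.50.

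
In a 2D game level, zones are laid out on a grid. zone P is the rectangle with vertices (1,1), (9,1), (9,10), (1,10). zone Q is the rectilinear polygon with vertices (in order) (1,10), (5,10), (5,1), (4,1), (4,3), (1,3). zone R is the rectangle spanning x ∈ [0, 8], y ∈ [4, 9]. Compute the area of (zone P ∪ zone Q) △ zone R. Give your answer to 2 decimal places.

|zone P ∪ zone Q| = 72.
|(zone P ∪ zone Q) ∩ zone R| = 35.
|(zone P ∪ zone Q) △ zone R| = 72 + 40 − 70 = 42.00.

42.00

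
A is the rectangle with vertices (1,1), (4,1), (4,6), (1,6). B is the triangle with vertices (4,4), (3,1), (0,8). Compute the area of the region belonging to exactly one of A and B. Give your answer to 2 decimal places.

|A| = 15, |B| = 8, |A∩B| = 6.8333.
|A △ B| = |A| + |B| − 2·|A∩B| = 15 + 8 − 13.6667 = 9.33.

9.33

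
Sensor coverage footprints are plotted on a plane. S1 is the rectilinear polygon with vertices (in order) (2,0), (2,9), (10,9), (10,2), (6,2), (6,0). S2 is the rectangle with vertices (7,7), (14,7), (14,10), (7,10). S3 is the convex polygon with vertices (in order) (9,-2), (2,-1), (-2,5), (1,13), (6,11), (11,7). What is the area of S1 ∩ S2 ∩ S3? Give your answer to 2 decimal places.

5.10

The intersection is the polygon with vertices (10,7), (7,7), (7,9), (8.5,9), (10,7.8).
By the shoelace formula its area is 5.10.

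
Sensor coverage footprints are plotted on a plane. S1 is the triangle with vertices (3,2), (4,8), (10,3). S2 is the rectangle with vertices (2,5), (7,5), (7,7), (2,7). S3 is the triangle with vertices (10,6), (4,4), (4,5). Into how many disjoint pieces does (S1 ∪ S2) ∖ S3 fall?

1

(S1 ∪ S2) ∖ S3 is a single connected region.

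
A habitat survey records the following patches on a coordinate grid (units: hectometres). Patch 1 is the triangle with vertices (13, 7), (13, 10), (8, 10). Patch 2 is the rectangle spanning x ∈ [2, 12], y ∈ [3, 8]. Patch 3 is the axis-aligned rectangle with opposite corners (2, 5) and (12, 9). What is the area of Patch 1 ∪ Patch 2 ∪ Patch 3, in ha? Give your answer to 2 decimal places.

65.87

By inclusion–exclusion:
Individual areas: |Patch 1| = 7.5, |Patch 2| = 50, |Patch 3| = 40.
|Patch 1∩Patch 2| = 0.1333.
|Patch 1∩Patch 3| = 1.6333.
|Patch 2∩Patch 3|: x∈[2,12], y∈[5,8] → 10·3 = 30.
|Patch 1∩Patch 2∩Patch 3| = 0.1333.
|Patch 1 ∪ Patch 2 ∪ Patch 3| = 97.5 − 31.7667 + 0.1333 = 65.87.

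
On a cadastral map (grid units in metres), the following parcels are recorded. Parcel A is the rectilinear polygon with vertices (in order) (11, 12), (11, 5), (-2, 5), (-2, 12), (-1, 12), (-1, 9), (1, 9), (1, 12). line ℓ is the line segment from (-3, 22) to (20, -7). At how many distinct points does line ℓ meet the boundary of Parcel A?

The segment meets the boundary at (10.483,5), (4.931,12).

2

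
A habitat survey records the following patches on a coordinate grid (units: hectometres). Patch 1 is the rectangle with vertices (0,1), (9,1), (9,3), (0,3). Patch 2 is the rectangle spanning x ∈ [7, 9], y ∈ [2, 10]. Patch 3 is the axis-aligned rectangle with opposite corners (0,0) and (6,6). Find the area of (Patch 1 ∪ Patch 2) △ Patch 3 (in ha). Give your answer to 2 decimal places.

44.00

|Patch 1 ∪ Patch 2| = 32.
|(Patch 1 ∪ Patch 2) ∩ Patch 3| = 12.
|(Patch 1 ∪ Patch 2) △ Patch 3| = 32 + 36 − 24 = 44.00.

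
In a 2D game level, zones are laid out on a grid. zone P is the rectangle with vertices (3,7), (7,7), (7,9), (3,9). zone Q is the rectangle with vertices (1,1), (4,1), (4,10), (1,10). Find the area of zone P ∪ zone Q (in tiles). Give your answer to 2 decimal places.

By inclusion–exclusion:
Individual areas: |zone P| = 8, |zone Q| = 27.
|zone P∩zone Q|: x∈[3,4], y∈[7,9] → 1·2 = 2.
|zone P ∪ zone Q| = 35 − 2 = 33.00.

33.00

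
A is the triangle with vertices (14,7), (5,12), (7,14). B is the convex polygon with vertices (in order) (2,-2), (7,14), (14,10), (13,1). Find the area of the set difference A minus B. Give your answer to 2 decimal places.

|A| = 14, |A∩B| = 12.1566.
|A ∖ B| = |A| − |A∩B| = 14 − 12.1566 = 1.84.

1.84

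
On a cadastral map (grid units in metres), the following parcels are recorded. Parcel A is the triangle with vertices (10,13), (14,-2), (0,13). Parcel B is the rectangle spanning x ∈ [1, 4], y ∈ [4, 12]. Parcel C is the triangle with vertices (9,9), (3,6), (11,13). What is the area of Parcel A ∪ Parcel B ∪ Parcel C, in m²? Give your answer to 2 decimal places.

By inclusion–exclusion:
Individual areas: |Parcel A| = 75, |Parcel B| = 24, |Parcel C| = 9.
|Parcel A∩Parcel B| = 5.0357.
|Parcel A∩Parcel C| = 7.824.
|Parcel B∩Parcel C| = 0.1875.
|Parcel A∩Parcel B∩Parcel C| = 0.
|Parcel A ∪ Parcel B ∪ Parcel C| = 108 − 13.0472 + 0 = 94.95.

94.95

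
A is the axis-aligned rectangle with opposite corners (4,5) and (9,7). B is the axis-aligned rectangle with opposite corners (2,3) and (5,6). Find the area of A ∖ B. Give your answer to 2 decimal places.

|A∩B|: x∈[4,5], y∈[5,6] → 1·1 = 1.
|A| = 10.
|A ∖ B| = |A| − |A∩B| = 10 − 1 = 9.00.

9.00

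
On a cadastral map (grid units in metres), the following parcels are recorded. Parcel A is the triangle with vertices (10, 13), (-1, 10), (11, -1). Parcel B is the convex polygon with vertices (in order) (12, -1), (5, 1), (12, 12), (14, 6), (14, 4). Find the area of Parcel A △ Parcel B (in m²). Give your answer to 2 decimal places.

|Parcel A| = 78.5, |Parcel B| = 60.5, |Parcel A∩Parcel B| = 21.9918.
|Parcel A △ Parcel B| = |Parcel A| + |Parcel B| − 2·|Parcel A∩Parcel B| = 78.5 + 60.5 − 43.9835 = 95.02.

95.02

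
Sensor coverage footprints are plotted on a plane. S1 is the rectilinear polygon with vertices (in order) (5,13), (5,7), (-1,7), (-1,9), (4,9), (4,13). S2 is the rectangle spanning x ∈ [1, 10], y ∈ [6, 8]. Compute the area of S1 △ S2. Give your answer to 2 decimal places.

26.00

|S1| = 16, |S2| = 18, |S1∩S2| = 4.
|S1 △ S2| = |S1| + |S2| − 2·|S1∩S2| = 16 + 18 − 8 = 26.00.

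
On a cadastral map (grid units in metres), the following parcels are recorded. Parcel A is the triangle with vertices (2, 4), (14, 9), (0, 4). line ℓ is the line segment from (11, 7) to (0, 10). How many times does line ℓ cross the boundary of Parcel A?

2

The segment meets the boundary at (9.526,7.402), (9.912,7.297).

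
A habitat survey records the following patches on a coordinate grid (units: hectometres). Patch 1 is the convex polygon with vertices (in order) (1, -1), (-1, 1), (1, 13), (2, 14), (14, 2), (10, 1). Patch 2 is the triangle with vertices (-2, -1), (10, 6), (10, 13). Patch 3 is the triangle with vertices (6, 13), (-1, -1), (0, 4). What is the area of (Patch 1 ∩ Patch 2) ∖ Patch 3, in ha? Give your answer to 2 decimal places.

29.62

|Patch 1 ∩ Patch 2| = 29.9271.
|(Patch 1 ∩ Patch 2) ∩ Patch 3| = 0.3103.
|(Patch 1 ∩ Patch 2) ∖ Patch 3| = 29.9271 − 0.3103 = 29.62.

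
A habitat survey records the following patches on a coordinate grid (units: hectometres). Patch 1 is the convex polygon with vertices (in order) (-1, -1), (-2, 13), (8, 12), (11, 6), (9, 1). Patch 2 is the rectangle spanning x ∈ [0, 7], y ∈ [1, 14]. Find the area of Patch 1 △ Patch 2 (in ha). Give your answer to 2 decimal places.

|Patch 1| = 139, |Patch 2| = 91, |Patch 1∩Patch 2| = 80.15.
|Patch 1 △ Patch 2| = |Patch 1| + |Patch 2| − 2·|Patch 1∩Patch 2| = 139 + 91 − 160.3 = 69.70.

69.70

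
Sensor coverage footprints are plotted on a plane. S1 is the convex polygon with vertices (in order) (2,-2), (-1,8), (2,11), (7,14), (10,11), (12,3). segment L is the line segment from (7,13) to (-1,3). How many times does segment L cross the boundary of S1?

1

The segment meets the boundary at (0.091,4.364).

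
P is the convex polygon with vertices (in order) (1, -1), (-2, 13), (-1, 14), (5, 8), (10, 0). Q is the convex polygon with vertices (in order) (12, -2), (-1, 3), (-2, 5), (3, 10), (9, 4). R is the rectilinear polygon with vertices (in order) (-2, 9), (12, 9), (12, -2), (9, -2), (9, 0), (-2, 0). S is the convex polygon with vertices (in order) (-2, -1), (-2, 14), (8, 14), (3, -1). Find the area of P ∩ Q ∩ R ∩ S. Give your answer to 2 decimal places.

33.32

The intersection is the polygon with vertices (4,9), (5,8), (5.652,6.957), (3.727,1.182), (0.245,2.521), (-0.588,6.412), (2,9).
By the shoelace formula its area is 33.32.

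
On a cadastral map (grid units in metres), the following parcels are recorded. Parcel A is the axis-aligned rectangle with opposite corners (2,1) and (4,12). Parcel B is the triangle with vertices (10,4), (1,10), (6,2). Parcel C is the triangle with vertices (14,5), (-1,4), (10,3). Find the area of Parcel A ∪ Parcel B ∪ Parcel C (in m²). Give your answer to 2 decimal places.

By inclusion–exclusion:
Individual areas: |Parcel A| = 22, |Parcel B| = 21, |Parcel C| = 13.
|Parcel A∩Parcel B| = 3.7333.
|Parcel A∩Parcel C| = 1.2606.
|Parcel B∩Parcel C| = 5.6691.
|Parcel A∩Parcel B∩Parcel C| = 0.
|Parcel A ∪ Parcel B ∪ Parcel C| = 56 − 10.6631 + 0 = 45.34.

45.34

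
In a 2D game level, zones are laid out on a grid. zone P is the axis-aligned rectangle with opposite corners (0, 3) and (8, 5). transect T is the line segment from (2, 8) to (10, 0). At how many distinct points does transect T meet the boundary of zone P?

2

The segment meets the boundary at (7,3), (5,5).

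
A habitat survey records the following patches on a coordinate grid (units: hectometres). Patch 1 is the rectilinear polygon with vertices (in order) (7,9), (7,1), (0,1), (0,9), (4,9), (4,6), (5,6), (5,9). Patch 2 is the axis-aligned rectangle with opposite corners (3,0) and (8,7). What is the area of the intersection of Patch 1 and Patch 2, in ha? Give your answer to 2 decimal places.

23.00

The intersection is the polygon with vertices (7,1), (3,1), (3,7), (4,7), (4,6), (5,6), (5,7), (7,7).
By the shoelace formula its area is 23.00.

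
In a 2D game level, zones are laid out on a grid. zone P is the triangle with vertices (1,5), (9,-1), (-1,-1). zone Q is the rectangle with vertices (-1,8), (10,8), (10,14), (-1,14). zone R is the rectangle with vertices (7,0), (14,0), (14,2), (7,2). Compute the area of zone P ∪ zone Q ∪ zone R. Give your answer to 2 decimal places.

By inclusion–exclusion:
Individual areas: |zone P| = 30, |zone Q| = 66, |zone R| = 14.
|zone P∩zone Q| = 0.
|zone P∩zone R| = 0.1667.
|zone Q∩zone R| = 0 (no overlap).
|zone P∩zone Q∩zone R| = 0.
|zone P ∪ zone Q ∪ zone R| = 110 − 0.1667 + 0 = 109.83.

109.83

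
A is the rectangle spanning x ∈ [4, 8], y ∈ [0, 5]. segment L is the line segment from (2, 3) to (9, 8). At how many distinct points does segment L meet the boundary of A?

2

The segment meets the boundary at (4.8,5), (4,4.429).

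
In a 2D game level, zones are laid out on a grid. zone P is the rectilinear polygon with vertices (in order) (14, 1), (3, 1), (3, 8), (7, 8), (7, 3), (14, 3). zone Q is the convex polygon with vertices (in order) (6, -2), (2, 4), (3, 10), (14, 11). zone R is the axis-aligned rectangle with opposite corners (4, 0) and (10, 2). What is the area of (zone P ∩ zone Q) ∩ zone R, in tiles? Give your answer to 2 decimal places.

4.15

The region (zone P ∩ zone Q) ∩ zone R is the polygon with vertices (7.846,1), (4,1), (4,2), (8.461,2).
By the shoelace formula its area is 4.15.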